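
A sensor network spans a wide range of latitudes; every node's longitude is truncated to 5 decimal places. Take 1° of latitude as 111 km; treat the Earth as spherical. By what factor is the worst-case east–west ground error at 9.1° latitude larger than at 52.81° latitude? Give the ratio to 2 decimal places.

1.63

Truncating at 5 decimal places can drop up to a full unit in the last place, so the longitude may be off by as much as 1e-05°.
Error at 9.1° = 1e-05° × 111000 × cos 9.1° ≈ 1.11 × 0.9874 = 1.096 m.
Error at 52.81° = 1e-05° × 111000 × cos 52.81° ≈ 1.11 × 0.6045 = 0.67095 m.
Ratio: 1.096 / 0.67095 = cos 9.1° / cos 52.81° ≈ 1.6335.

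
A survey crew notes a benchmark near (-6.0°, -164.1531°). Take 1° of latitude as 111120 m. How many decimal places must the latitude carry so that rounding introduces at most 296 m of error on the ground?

3 decimal places

One degree of latitude covers 111120 m.
N decimal places → at most half a unit in the last place, 0.5 × 10⁻ᴺ° = 111120/2 × 10⁻ᴺ m.
Setting 55560 × 10⁻ᴺ ≤ 296 gives 10ᴺ ≥ 187.7, i.e. N ≥ 2.27.
So 3 decimal places suffice (55.6 m); 2 would allow up to 556 m.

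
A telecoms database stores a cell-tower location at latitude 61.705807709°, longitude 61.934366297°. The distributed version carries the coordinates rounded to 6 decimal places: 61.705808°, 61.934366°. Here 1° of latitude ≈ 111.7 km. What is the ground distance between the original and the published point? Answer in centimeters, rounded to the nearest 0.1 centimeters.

The latitude changed by -0.000000291° and the longitude by +0.000000297°.
North–south shift: -0.000000291 × 111700 = -0.0325047 m.
East–west at this latitude: 0.000000297° × 111700 × cos 61.7058° ≈ 0.000000297 × 52945.7 = 0.0157249 m.
Distance: √(0.0325047² + 0.0157249²) ≈ 0.0361085 m.
That is 0.0361085 m = 3.6109 cm.

3.6 centimeters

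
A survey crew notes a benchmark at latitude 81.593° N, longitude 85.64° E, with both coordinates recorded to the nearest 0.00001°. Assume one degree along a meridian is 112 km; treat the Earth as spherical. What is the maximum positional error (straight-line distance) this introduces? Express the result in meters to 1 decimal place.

Rounding to 5 decimal places leaves each coordinate within ±5e-06° of the true value.
Latitude error → 5e-06 × 112000 = 0.56 m along the meridian.
East–west component at 81.593°: 5e-06° × 112000 × cos 81.593° ≈ 5e-06 × 16374.8 ≈ 0.0818742 m.
The two errors are perpendicular, so the maximum displacement is √(0.56² + 0.0818742²) ≈ 0.565954 m.

0.6 meters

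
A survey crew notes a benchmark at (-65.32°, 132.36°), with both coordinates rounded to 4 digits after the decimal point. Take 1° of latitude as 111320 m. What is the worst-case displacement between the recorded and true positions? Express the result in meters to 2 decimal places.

Rounding to 4 decimal places leaves each coordinate within ±5e-05° of the true value.
N–S: 5e-05° × 111320 m/° = 5.566 m.
Longitude error → 5e-05 × 111320 × cos 65.32° = 5e-05 × 111320 × 0.4175 ≈ 2.32408 m.
Worst case both components are at the extreme and orthogonal: √(5.566² + 2.32408²) ≈ 6.03173 m.

6.03 meters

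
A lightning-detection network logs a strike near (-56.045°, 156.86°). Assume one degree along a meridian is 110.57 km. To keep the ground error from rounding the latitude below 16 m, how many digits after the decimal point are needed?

4 decimal places

One degree of latitude covers 110570 m.
With N decimal places the half-ulp bound is 0.5·10⁻ᴺ°, or 0.5·10⁻ᴺ × 110570 m on the ground.
Need 0.5 × 110570 × 10⁻ᴺ ≤ 16 → 10⁻ᴺ ≤ 2.894e-04, so N ≥ 3.54.
So 4 decimal places suffice (5.53 m); 3 would allow up to 55.3 m.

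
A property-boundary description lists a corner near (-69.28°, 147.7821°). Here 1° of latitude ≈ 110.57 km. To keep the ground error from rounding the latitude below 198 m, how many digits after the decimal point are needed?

One degree of latitude covers 110570 m.
Rounding to N decimal places gives at most 0.5 × 10⁻ᴺ degrees of error, i.e. 0.5 × 10⁻ᴺ × 110570 m.
Need 0.5 × 110570 × 10⁻ᴺ ≤ 198 → 10⁻ᴺ ≤ 3.581e-03, so N ≥ 2.45.
At 2 places the error can reach 553 m, but 3 places keeps it to 55.3 m.

3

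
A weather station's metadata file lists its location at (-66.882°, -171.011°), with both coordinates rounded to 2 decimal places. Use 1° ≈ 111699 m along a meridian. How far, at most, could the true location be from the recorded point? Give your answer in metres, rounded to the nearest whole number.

600 metres

Rounding to 2 decimal places leaves each coordinate within ±0.005° of the true value.
N–S: 0.005° × 111699 m/° = 558.495 m.
E–W at 66.882°: 0.005° × 111699 × cos 66.882° = 0.005 × 111699 × 0.3926 ≈ 219.28 m.
Worst case both components are at the extreme and orthogonal: √(558.495² + 219.28²) ≈ 600 m.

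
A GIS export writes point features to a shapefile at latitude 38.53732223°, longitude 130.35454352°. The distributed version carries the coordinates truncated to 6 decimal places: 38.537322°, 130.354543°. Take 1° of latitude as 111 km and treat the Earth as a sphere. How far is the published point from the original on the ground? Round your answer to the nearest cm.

The latitude changed by +0.00000023° and the longitude by +0.00000052°.
North–south shift: 0.00000023 × 111000 = 0.02553 m.
E–W at 38.5373°: 0.00000052° × 111000 × cos 38.5373° = 0.00000052 × 111000 × 0.7822 ≈ 0.0451487 m.
Hypotenuse of the two orthogonal shifts: √(0.02553² + 0.0451487²) = 0.051867 m.
That is 0.051867 m = 5.1867 cm.

5 cm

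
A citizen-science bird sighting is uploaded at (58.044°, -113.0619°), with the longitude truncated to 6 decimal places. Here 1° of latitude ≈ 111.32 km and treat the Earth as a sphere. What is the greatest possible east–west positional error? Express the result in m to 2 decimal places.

0.06 m

Truncating at 6 decimal places can drop up to a full unit in the last place, so the longitude may be off by as much as 1e-06°.
One degree of longitude at 58.044° is 111320 × cos 58.044° ≈ 111320 × 0.5293 = 58918.1 m.
So at most 1e-06° × 58918.1 ≈ 0.0589181 m east–west.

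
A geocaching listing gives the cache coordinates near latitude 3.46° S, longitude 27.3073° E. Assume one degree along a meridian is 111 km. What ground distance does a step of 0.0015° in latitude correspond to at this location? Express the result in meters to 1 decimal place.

166.5 meters

Along a meridian 0.0015° is 0.0015 × 111000 = 166.5 m.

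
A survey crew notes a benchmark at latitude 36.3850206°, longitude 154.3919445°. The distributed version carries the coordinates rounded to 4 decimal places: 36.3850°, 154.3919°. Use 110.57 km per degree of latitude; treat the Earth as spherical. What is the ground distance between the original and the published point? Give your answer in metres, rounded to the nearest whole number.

The latitude changed by +0.0000206° and the longitude by +0.0000445°.
North–south shift: 0.0000206 × 110570 = 2.27774 m.
East–west at this latitude: 0.0000445° × 110570 × cos 36.385° ≈ 0.0000445 × 89014.3 = 3.96114 m.
Combined displacement = (2.27774² + 3.96114²)^½ ≈ 4.56932 m.

5 metres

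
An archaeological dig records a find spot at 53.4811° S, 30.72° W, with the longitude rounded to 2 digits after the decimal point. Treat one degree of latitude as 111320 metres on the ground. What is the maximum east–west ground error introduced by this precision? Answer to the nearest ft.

Rounding to 2 decimal places leaves the longitude within ±0.005° of the true value.
At latitude 53.4811° a degree of longitude spans 111320 m × cos 53.4811° = 111320 × 0.5951 ≈ 66245.2 m.
East–west error: 0.005° × 66245.2 m/° ≈ 331.226 m.
Converting: 331.226 m × 3.2808 ft/m ≈ 1086.7 ft.

1087 ft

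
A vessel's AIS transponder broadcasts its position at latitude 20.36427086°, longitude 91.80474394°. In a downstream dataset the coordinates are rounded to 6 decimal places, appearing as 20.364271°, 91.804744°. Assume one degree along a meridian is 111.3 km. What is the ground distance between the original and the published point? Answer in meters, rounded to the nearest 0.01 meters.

0.02 meters

Δlat = 20.36427086 − 20.364271 = -0.00000014°; Δlon = 91.80474394 − 91.804744 = -0.00000006°.
N–S: -0.00000014° × 111300 m/° = -0.015582 m.
E–W at 20.3643°: -0.00000006° × 111300 × cos 20.3643° = -0.00000006 × 111300 × 0.9375 ≈ -0.00626062 m.
Hypotenuse of the two orthogonal shifts: √(0.015582² + 0.00626062²) = 0.0167927 m.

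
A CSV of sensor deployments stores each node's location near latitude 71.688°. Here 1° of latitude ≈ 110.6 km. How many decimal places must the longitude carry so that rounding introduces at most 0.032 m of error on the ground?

At 71.688° one degree of longitude covers 110600 × cos 71.688° ≈ 110600 × 0.3142 ≈ 34749.6 m.
Rounding to N decimal places gives at most 0.5 × 10⁻ᴺ degrees of error, i.e. 0.5 × 10⁻ᴺ × 34749.6 m.
Need 0.5 × 34749.6 × 10⁻ᴺ ≤ 0.032 → 10⁻ᴺ ≤ 1.842e-06, so N ≥ 5.73.
At 5 places the error can reach 0.174 m, but 6 places keeps it to 0.0174 m.

6 decimal places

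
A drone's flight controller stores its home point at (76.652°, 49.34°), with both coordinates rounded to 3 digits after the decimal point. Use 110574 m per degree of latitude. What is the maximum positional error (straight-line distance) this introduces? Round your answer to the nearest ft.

Rounding to 3 decimal places leaves each coordinate within ±0.0005° of the true value.
North–south component: 0.0005° × 110574 = 55.287 m.
Longitude error → 0.0005 × 110574 × cos 76.652° = 0.0005 × 110574 × 0.2309 ≈ 12.7638 m.
Worst case both components are at the extreme and orthogonal: √(55.287² + 12.7638²) ≈ 56.7412 m.
Converting: 56.7412 m × 3.2808 ft/m ≈ 186.16 ft.

186 ft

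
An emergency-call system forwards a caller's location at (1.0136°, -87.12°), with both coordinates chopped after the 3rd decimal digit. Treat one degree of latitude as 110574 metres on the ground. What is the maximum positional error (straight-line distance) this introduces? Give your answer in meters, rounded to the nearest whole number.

Truncating at 3 decimal places can drop up to a full unit in the last place, so each coordinate may be off by as much as 0.001°.
North–south component: 0.001° × 110574 = 110.574 m.
East–west component at 1.0136°: 0.001° × 110574 × cos 1.0136° ≈ 0.001 × 110557 ≈ 110.557 m.
Combining orthogonally: (110.574² + 110.557²)^½ ≈ 156.363 m.

156 meters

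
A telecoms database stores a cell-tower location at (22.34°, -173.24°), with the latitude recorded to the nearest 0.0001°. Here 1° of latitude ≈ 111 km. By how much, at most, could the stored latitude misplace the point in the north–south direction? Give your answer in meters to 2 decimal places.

Rounding to 4 decimal places leaves the latitude within ±5e-05° of the true value.
North–south distance: 5e-05° × 111000 m/° = 5.55 m.

5.55 meters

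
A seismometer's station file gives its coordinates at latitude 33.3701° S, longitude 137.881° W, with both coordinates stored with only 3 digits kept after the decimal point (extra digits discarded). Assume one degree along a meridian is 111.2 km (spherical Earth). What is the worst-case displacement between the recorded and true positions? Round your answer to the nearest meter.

Truncating at 3 decimal places can drop up to a full unit in the last place, so each coordinate may be off by as much as 0.001°.
North–south component: 0.001° × 111200 = 111.2 m.
East–west component at 33.3701°: 0.001° × 111200 × cos 33.3701° ≈ 0.001 × 92867 ≈ 92.867 m.
The two errors are perpendicular, so the maximum displacement is √(111.2² + 92.867²) ≈ 144.878 m.

145 meters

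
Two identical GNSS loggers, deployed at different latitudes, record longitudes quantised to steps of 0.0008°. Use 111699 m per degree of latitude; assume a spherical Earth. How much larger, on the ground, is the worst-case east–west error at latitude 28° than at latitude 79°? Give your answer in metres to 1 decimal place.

With a 0.0008° grid the true value lies within half a step, ±0.0008°/2 = ±0.0004°, of the stored one.
At 28°: 0.0004° × 111699 × cos 28° = 0.0004 × 111699 × 0.8829 ≈ 39.45 m.
At 79°: 0.0004° × 111699 × cos 79° = 0.0004 × 111699 × 0.1908 ≈ 8.5253 m.
So the lower-latitude error exceeds the higher by 39.45 − 8.5253 = 30.924 m.

30.9 metres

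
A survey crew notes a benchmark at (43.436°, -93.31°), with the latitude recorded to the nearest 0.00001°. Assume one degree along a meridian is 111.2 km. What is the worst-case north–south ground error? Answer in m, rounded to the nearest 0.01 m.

0.56 m

Rounding to 5 decimal places leaves the latitude within ±5e-06° of the true value.
So the N–S error is at most 5e-06 × 111200 = 0.556 m.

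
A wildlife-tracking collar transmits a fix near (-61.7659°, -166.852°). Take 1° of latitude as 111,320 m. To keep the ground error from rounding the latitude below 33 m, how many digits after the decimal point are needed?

4

One degree of latitude covers 111320 m.
Rounding to N decimal places gives at most 0.5 × 10⁻ᴺ degrees of error, i.e. 0.5 × 10⁻ᴺ × 111320 m.
Setting 55660 × 10⁻ᴺ ≤ 33 gives 10ᴺ ≥ 1687, i.e. N ≥ 3.23.
At 3 places the error can reach 55.7 m, but 4 places keeps it to 5.57 m.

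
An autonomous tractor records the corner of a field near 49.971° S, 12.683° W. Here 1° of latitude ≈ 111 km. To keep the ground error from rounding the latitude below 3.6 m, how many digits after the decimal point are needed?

5 decimal places

One degree of latitude covers 111000 m.
With N decimal places the half-ulp bound is 0.5·10⁻ᴺ°, or 0.5·10⁻ᴺ × 111000 m on the ground.
Need 0.5 × 111000 × 10⁻ᴺ ≤ 3.6 → 10⁻ᴺ ≤ 6.486e-05, so N ≥ 4.19.
At 4 places the error can reach 5.55 m, but 5 places keeps it to 0.555 m.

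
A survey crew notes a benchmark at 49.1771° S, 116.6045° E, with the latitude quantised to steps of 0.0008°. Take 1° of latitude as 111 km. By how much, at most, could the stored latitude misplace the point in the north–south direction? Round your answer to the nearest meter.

With a 0.0008° grid the true value lies within half a step, ±0.0008°/2 = ±0.0004°, of the stored one.
Along the meridian that is 0.0004° × 111000 m/° = 44.4 m.

44 meters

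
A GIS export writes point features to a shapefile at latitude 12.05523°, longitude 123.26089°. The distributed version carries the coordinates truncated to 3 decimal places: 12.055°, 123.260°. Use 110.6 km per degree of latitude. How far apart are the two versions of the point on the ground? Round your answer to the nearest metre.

100 metres

The latitude changed by +0.00023° and the longitude by +0.00089°.
North–south shift: 0.00023 × 110600 = 25.438 m.
East–west at this latitude: 0.00089° × 110600 × cos 12.055° ≈ 0.00089 × 108161 = 96.2633 m.
Combined displacement = (25.438² + 96.2633²)^½ ≈ 99.5676 m.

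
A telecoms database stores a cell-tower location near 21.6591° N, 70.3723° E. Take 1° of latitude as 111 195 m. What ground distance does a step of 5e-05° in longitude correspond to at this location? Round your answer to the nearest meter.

One degree of longitude here spans 111195 × cos 21.6591° = 111195 × 0.9294 ≈ 103344 m; 5e-05° of that is 5.16721 m.

5 meters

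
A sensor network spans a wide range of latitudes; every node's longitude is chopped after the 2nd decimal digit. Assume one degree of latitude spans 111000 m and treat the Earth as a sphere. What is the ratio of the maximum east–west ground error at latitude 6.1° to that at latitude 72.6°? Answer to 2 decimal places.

3.33

Truncating at 2 decimal places can drop up to a full unit in the last place, so the longitude may be off by as much as 0.01°.
At 6.1°: 0.01° × 111000 × cos 6.1° = 0.01 × 111000 × 0.9943 ≈ 1103.7 m.
Error at 72.6° = 0.01° × 111000 × cos 72.6° ≈ 1110 × 0.2990 = 331.94 m.
Ratio: 1103.7 / 331.94 = cos 6.1° / cos 72.6° ≈ 3.3251.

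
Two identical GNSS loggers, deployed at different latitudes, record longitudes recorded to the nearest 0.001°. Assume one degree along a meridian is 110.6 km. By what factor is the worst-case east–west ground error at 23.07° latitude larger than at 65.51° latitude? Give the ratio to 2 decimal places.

2.22

Rounding to 3 decimal places leaves the longitude within ±0.0005° of the true value.
At 23.07°: 0.0005° × 110600 × cos 23.07° = 0.0005 × 110600 × 0.9200 ≈ 50.877 m.
At 65.51°: 0.0005° × 110600 × cos 65.51° = 0.0005 × 110600 × 0.4145 ≈ 22.924 m.
The ratio reduces to cos 23.07° / cos 65.51° = 0.9200/0.4145 ≈ 2.2194.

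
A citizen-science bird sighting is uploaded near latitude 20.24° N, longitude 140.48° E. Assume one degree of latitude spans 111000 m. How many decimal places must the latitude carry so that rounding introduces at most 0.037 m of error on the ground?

7 decimal places

One degree of latitude covers 111000 m.
N decimal places → at most half a unit in the last place, 0.5 × 10⁻ᴺ° = 111000/2 × 10⁻ᴺ m.
Setting 55500 × 10⁻ᴺ ≤ 0.037 gives 10ᴺ ≥ 1.5e+06, i.e. N ≥ 6.18.
So 7 decimal places suffice (0.00555 m); 6 would allow up to 0.0555 m.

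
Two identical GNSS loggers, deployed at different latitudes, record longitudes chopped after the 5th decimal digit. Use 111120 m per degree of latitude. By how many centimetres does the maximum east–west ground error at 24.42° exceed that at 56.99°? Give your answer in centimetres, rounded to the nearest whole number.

41 centimetres

Truncating at 5 decimal places can drop up to a full unit in the last place, so the longitude may be off by as much as 1e-05°.
Error at 24.42° = 1e-05° × 111120 × cos 24.42° ≈ 1.1112 × 0.9105 = 1.0118 m.
At 56.99°: 1e-05° × 111120 × cos 56.99° = 1e-05 × 111120 × 0.5448 ≈ 0.60537 m.
Difference: 1.0118 − 0.60537 = 0.40643 m.
That is 0.406426 m = 40.643 cm.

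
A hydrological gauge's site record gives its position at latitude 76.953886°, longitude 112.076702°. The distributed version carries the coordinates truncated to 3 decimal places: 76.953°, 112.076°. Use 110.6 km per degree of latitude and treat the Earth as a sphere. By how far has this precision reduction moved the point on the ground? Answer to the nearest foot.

Δlat = 76.953886 − 76.953 = +0.000886°; Δlon = 112.076702 − 112.076 = +0.000702°.
North–south shift: 0.000886 × 110600 = 97.9916 m.
E–W at 76.953°: 0.000702° × 110600 × cos 76.953° = 0.000702 × 110600 × 0.2258 ≈ 17.5275 m.
Hypotenuse of the two orthogonal shifts: √(97.9916² + 17.5275²) = 99.5468 m.
Converting: 99.5468 m × 3.2808 ft/m ≈ 326.6 ft.

327 feet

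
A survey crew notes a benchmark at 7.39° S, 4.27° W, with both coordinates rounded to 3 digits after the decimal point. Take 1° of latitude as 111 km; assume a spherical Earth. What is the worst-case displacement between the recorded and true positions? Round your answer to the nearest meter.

Rounding to 3 decimal places leaves each coordinate within ±0.0005° of the true value.
North–south component: 0.0005° × 111000 = 55.5 m.
E–W at 7.39°: 0.0005° × 111000 × cos 7.39° = 0.0005 × 111000 × 0.9917 ≈ 55.039 m.
Worst case both components are at the extreme and orthogonal: √(55.5² + 55.039²) ≈ 78.1636 m.

78 meters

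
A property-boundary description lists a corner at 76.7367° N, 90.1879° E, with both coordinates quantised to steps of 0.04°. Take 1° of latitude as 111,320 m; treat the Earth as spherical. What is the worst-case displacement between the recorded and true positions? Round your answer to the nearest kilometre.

With a 0.04° grid the true value lies within half a step, ±0.04°/2 = ±0.02°, of the stored one.
N–S: 0.02° × 111320 m/° = 2226.4 m.
Longitude error → 0.02 × 111320 × cos 76.7367° = 0.02 × 111320 × 0.2294 ≈ 510.795 m.
The two errors are perpendicular, so the maximum displacement is √(2226.4² + 510.795²) ≈ 2284.24 m.
That is 2284.24 m = 2.2842 km.

2 kilometres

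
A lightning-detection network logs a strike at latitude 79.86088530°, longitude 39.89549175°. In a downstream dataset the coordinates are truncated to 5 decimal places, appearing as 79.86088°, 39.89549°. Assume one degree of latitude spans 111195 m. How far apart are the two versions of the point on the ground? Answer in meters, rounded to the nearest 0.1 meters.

0.6 meters

Δlat = 79.86088530 − 79.86088 = +0.00000530°; Δlon = 39.89549175 − 39.89549 = +0.00000175°.
North–south shift: 0.00000530 × 111195 = 0.589334 m.
East–west at this latitude: 0.00000175° × 111195 × cos 79.8609° ≈ 0.00000175 × 19574.6 = 0.0342556 m.
Distance: √(0.589334² + 0.0342556²) ≈ 0.590328 m.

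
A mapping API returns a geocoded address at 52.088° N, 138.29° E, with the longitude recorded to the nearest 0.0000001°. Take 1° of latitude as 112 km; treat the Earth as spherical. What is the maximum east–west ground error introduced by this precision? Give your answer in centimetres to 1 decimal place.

0.3 centimetres

Rounding to 7 decimal places leaves the longitude within ±5e-08° of the true value.
One degree of longitude at 52.088° is 112000 × cos 52.088° ≈ 112000 × 0.6145 = 68818.5 m.
So at most 5e-08° × 68818.5 ≈ 0.00344092 m east–west.
That is 0.00344092 m = 0.34409 cm.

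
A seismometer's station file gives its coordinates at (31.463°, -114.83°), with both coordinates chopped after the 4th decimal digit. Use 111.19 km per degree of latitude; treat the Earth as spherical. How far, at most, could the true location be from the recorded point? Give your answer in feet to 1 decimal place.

Truncating at 4 decimal places can drop up to a full unit in the last place, so each coordinate may be off by as much as 0.0001°.
North–south component: 0.0001° × 111190 = 11.119 m.
E–W at 31.463°: 0.0001° × 111190 × cos 31.463° = 0.0001 × 111190 × 0.8530 ≈ 9.48426 m.
Worst case both components are at the extreme and orthogonal: √(11.119² + 9.48426²) ≈ 14.6145 m.
In feet: 14.6145 m ÷ 0.3048 ≈ 47.948 ft.

47.9 feet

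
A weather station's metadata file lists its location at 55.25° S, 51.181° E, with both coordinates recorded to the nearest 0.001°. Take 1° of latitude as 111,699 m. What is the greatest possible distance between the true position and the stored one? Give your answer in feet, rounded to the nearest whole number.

Rounding to 3 decimal places leaves each coordinate within ±0.0005° of the true value.
Latitude error → 0.0005 × 111699 = 55.8495 m along the meridian.
E–W at 55.25°: 0.0005° × 111699 × cos 55.25° = 0.0005 × 111699 × 0.5700 ≈ 31.834 m.
Combining orthogonally: (55.8495² + 31.834²)^½ ≈ 64.2851 m.
In feet: 64.2851 m ÷ 0.3048 ≈ 210.91 ft.

211 feet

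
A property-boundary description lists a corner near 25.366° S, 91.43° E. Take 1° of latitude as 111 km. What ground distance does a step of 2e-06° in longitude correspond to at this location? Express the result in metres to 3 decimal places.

0.201 metres

At 25.366° a degree of longitude is 111000 × cos 25.366° ≈ 100298 m, so 2e-06° corresponds to 0.200597 m.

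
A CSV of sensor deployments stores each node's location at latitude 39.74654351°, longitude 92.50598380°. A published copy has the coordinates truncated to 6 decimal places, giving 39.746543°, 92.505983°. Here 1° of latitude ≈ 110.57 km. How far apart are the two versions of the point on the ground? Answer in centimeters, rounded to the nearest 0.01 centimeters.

The latitude changed by +0.00000051° and the longitude by +0.00000080°.
North–south shift: 0.00000051 × 110570 = 0.0563907 m.
E–W at 39.7465°: 0.00000080° × 110570 × cos 39.7465° = 0.00000080 × 110570 × 0.7689 ≈ 0.0680121 m.
Combined displacement = (0.0563907² + 0.0680121²)^½ ≈ 0.0883491 m.
That is 0.0883491 m = 8.8349 cm.

8.83 centimeters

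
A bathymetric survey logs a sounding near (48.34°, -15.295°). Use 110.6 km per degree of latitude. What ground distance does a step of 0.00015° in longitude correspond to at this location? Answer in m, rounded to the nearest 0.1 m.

11.0 m

At 48.34° a degree of longitude is 110600 × cos 48.34° ≈ 73516.8 m, so 0.00015° corresponds to 11.0275 m.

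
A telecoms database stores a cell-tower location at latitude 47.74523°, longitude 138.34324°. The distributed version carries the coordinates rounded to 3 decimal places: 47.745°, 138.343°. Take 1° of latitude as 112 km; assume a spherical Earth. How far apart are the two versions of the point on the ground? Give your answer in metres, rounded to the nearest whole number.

Δlat = 47.74523 − 47.745 = +0.00023°; Δlon = 138.34324 − 138.343 = +0.00024°.
N–S: 0.00023° × 112000 m/° = 25.76 m.
E–W at 47.745°: 0.00024° × 112000 × cos 47.745° = 0.00024 × 112000 × 0.6724 ≈ 18.075 m.
Hypotenuse of the two orthogonal shifts: √(25.76² + 18.075²) = 31.4687 m.

31 metres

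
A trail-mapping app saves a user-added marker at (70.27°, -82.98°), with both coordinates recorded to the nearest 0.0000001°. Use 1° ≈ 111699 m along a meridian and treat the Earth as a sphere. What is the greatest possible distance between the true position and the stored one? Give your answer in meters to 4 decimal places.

0.0059 meters

Rounding to 7 decimal places leaves each coordinate within ±5e-08° of the true value.
N–S: 5e-08° × 111699 m/° = 0.00558495 m.
E–W at 70.27°: 5e-08° × 111699 × cos 70.27° = 5e-08 × 111699 × 0.3376 ≈ 0.00188541 m.
Worst case both components are at the extreme and orthogonal: √(0.00558495² + 0.00188541²) ≈ 0.00589461 m.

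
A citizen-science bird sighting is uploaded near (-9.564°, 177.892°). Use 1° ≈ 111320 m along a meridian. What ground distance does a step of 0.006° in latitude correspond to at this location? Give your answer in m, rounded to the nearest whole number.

668 m

Along a meridian 0.006° is 0.006 × 111320 = 667.92 m.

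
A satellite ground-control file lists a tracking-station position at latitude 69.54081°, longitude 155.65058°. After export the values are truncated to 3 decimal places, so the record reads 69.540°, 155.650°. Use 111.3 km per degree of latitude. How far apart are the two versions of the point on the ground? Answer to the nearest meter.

Δlat = 69.54081 − 69.540 = +0.00081°; Δlon = 155.65058 − 155.650 = +0.00058°.
North–south shift: 0.00081 × 111300 = 90.153 m.
E–W at 69.54°: 0.00058° × 111300 × cos 69.54° = 0.00058 × 111300 × 0.3496 ≈ 22.5651 m.
Hypotenuse of the two orthogonal shifts: √(90.153² + 22.5651²) = 92.9341 m.

93 meters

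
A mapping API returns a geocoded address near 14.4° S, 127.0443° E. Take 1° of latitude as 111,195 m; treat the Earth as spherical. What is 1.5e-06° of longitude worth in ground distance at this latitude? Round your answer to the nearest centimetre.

16 centimetres

1.5e-06° of longitude at 14.4° is 1.5e-06 × 111195 × cos 14.4° ≈ 1.5e-06 × 107702 = 0.161552 m.
That is 0.161552 m = 16.155 cm.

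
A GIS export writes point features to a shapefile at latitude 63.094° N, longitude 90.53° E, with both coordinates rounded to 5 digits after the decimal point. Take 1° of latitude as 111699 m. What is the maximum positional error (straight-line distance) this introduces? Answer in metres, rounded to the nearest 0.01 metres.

Rounding to 5 decimal places leaves each coordinate within ±5e-06° of the true value.
Latitude error → 5e-06 × 111699 = 0.558495 m along the meridian.
East–west component at 63.094°: 5e-06° × 111699 × cos 63.094° ≈ 5e-06 × 50546.9 ≈ 0.252735 m.
Combining orthogonally: (0.558495² + 0.252735²)^½ ≈ 0.613018 m.

0.61 metres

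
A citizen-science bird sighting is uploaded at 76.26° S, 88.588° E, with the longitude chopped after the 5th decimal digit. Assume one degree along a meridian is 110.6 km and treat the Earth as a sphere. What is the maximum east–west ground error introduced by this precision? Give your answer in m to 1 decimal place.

Truncating at 5 decimal places can drop up to a full unit in the last place, so the longitude may be off by as much as 1e-05°.
One degree of longitude at 76.26° is 110600 × cos 76.26° ≈ 110600 × 0.2375 = 26269.3 m.
Maximum E–W displacement: 1e-05 × 26269.3 = 0.262693 m.

0.3 m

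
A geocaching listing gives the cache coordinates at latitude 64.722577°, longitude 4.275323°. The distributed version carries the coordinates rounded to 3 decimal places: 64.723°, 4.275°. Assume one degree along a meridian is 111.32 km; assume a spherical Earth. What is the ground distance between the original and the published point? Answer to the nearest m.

The latitude changed by -0.000423° and the longitude by +0.000323°.
N–S: -0.000423° × 111320 m/° = -47.0884 m.
E–W at 64.723°: 0.000323° × 111320 × cos 64.723° = 0.000323 × 111320 × 0.4270 ≈ 15.3532 m.
Hypotenuse of the two orthogonal shifts: √(47.0884² + 15.3532²) = 49.5281 m.

50 m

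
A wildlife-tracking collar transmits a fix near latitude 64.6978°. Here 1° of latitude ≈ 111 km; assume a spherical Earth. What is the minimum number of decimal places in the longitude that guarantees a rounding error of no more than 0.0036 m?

7

At 64.6978° one degree of longitude covers 111000 × cos 64.6978° ≈ 111000 × 0.4274 ≈ 47440.6 m.
Rounding to N decimal places gives at most 0.5 × 10⁻ᴺ degrees of error, i.e. 0.5 × 10⁻ᴺ × 47440.6 m.
Need 0.5 × 47440.6 × 10⁻ᴺ ≤ 0.0036 → 10⁻ᴺ ≤ 1.518e-07, so N ≥ 6.82.
So 7 decimal places suffice (0.00237 m); 6 would allow up to 0.0237 m.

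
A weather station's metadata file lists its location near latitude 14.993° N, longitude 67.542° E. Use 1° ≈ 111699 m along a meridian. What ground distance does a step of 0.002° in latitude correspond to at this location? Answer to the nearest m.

223 m

Along a meridian 0.002° is 0.002 × 111699 = 223.398 m.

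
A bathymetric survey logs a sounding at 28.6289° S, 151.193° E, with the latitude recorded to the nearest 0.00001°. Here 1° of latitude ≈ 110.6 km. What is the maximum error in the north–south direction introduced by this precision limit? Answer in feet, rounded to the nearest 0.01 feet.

Rounding to 5 decimal places leaves the latitude within ±5e-06° of the true value.
Along the meridian that is 5e-06° × 110600 m/° = 0.553 m.
Converting: 0.553 m × 3.2808 ft/m ≈ 1.8143 ft.

1.81 feet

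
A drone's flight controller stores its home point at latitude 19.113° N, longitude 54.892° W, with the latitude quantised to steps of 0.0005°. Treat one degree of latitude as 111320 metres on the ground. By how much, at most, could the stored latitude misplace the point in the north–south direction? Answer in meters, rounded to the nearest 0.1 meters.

With a 0.0005° grid the true value lies within half a step, ±0.0005°/2 = ±0.00025°, of the stored one.
North–south distance: 0.00025° × 111320 m/° = 27.83 m.

27.8 meters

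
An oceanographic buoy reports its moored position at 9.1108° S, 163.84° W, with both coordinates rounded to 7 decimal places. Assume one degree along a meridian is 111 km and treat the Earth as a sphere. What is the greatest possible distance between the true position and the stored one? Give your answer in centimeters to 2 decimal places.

Rounding to 7 decimal places leaves each coordinate within ±5e-08° of the true value.
N–S: 5e-08° × 111000 m/° = 0.00555 m.
East–west component at 9.1108°: 5e-08° × 111000 × cos 9.1108° ≈ 5e-08 × 109600 ≈ 0.00547998 m.
Worst case both components are at the extreme and orthogonal: √(0.00555² + 0.00547998²) ≈ 0.00779953 m.
That is 0.00779953 m = 0.77995 cm.

0.78 centimeters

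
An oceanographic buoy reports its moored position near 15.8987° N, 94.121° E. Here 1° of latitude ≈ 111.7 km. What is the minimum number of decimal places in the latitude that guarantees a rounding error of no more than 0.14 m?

6 decimal places

One degree of latitude covers 111700 m.
N decimal places → at most half a unit in the last place, 0.5 × 10⁻ᴺ° = 111700/2 × 10⁻ᴺ m.
Need 0.5 × 111700 × 10⁻ᴺ ≤ 0.14 → 10⁻ᴺ ≤ 2.507e-06, so N ≥ 5.60.
At 5 places the error can reach 0.558 m, but 6 places keeps it to 0.0558 m.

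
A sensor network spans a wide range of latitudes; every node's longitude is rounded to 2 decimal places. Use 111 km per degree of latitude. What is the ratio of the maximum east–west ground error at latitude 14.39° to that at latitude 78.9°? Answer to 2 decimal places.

Rounding to 2 decimal places leaves the longitude within ±0.005° of the true value.
Error at 14.39° = 0.005° × 111000 × cos 14.39° ≈ 555 × 0.9686 = 537.59 m.
Error at 78.9° = 0.005° × 111000 × cos 78.9° ≈ 555 × 0.1925 = 106.85 m.
The ratio reduces to cos 14.39° / cos 78.9° = 0.9686/0.1925 ≈ 5.0313.

5.03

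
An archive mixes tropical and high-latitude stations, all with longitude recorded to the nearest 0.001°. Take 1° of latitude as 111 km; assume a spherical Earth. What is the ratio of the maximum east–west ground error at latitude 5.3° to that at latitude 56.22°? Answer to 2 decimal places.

Rounding to 3 decimal places leaves the longitude within ±0.0005° of the true value.
Error at 5.3° = 0.0005° × 111000 × cos 5.3° ≈ 55.5 × 0.9957 = 55.263 m.
At 56.22°: 0.0005° × 111000 × cos 56.22° = 0.0005 × 111000 × 0.5560 ≈ 30.858 m.
The ratio reduces to cos 5.3° / cos 56.22° = 0.9957/0.5560 ≈ 1.7909.

1.79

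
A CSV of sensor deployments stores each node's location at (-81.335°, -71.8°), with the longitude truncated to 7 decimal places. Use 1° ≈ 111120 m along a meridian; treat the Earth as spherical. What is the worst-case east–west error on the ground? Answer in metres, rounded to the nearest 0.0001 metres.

Truncating at 7 decimal places can drop up to a full unit in the last place, so the longitude may be off by as much as 1e-07°.
Parallels shrink by cos φ, so at 81.335° a degree of longitude is 111120 × 0.1507 ≈ 16741 m.
So at most 1e-07° × 16741 ≈ 0.0016741 m east–west.

0.0017 metres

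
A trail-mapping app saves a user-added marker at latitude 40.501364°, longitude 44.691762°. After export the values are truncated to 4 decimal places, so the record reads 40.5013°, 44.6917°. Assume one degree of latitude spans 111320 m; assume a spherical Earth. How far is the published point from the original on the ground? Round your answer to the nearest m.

9 m

Δlat = 40.501364 − 40.5013 = +0.000064°; Δlon = 44.691762 − 44.6917 = +0.000062°.
N–S: 0.000064° × 111320 m/° = 7.12448 m.
E–W at 40.5013°: 0.000062° × 111320 × cos 40.5013° = 0.000062 × 111320 × 0.7604 ≈ 5.2481 m.
Combined displacement = (7.12448² + 5.2481²)^½ ≈ 8.84877 m.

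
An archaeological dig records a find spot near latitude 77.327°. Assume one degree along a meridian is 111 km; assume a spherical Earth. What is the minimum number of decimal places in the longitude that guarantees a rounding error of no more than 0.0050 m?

At 77.327° one degree of longitude covers 111000 × cos 77.327° ≈ 111000 × 0.2194 ≈ 24351.9 m.
Rounding to N decimal places gives at most 0.5 × 10⁻ᴺ degrees of error, i.e. 0.5 × 10⁻ᴺ × 24351.9 m.
Setting 12175.9 × 10⁻ᴺ ≤ 0.0050 gives 10ᴺ ≥ 2.435e+06, i.e. N ≥ 6.39.
At 6 places the error can reach 0.0122 m, but 7 places keeps it to 0.00122 m.

7 decimal places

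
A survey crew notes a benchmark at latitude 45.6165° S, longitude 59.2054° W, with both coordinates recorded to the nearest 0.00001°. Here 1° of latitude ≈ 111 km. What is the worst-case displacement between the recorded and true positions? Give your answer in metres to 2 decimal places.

Rounding to 5 decimal places leaves each coordinate within ±5e-06° of the true value.
North–south component: 5e-06° × 111000 = 0.555 m.
E–W at 45.6165°: 5e-06° × 111000 × cos 45.6165° = 5e-06 × 111000 × 0.6995 ≈ 0.388199 m.
Combining orthogonally: (0.555² + 0.388199²)^½ ≈ 0.677291 m.

0.68 metres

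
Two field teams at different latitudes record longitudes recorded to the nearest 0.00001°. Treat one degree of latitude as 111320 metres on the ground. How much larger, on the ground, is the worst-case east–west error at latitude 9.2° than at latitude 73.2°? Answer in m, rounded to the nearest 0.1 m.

0.4 m

Rounding to 5 decimal places leaves the longitude within ±5e-06° of the true value.
Error at 9.2° = 5e-06° × 111320 × cos 9.2° ≈ 0.5566 × 0.9871 = 0.54944 m.
At 73.2°: 5e-06° × 111320 × cos 73.2° = 5e-06 × 111320 × 0.2890 ≈ 0.16088 m.
Difference: 0.54944 − 0.16088 = 0.38856 m.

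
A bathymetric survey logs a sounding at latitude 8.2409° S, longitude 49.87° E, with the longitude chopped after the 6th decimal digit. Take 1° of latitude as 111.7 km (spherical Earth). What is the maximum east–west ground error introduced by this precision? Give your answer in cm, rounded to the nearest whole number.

11 cm

Truncating at 6 decimal places can drop up to a full unit in the last place, so the longitude may be off by as much as 1e-06°.
One degree of longitude at 8.2409° is 111700 × cos 8.2409° ≈ 111700 × 0.9897 = 110547 m.
So at most 1e-06° × 110547 ≈ 0.110547 m east–west.
That is 0.110547 m = 11.055 cm.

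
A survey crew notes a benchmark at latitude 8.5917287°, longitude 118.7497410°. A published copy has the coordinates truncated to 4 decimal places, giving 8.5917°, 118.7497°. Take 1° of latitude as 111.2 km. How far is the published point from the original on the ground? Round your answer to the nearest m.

6 m

Δlat = 8.5917287 − 8.5917 = +0.0000287°; Δlon = 118.7497410 − 118.7497 = +0.0000410°.
N–S: 0.0000287° × 111200 m/° = 3.19144 m.
East–west at this latitude: 0.0000410° × 111200 × cos 8.5917° ≈ 0.0000410 × 109952 = 4.50804 m.
Hypotenuse of the two orthogonal shifts: √(3.19144² + 4.50804²) = 5.52338 m.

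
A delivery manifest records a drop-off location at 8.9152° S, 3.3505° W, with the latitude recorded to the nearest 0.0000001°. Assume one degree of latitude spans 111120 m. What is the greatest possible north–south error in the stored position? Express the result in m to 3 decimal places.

0.006 m

Rounding to 7 decimal places leaves the latitude within ±5e-08° of the true value.
So the N–S error is at most 5e-08 × 111120 = 0.005556 m.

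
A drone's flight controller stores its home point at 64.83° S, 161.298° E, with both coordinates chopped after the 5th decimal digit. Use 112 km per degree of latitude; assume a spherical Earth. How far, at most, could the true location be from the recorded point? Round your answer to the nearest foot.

4 feet

Truncating at 5 decimal places can drop up to a full unit in the last place, so each coordinate may be off by as much as 1e-05°.
Latitude error → 1e-05 × 112000 = 1.12 m along the meridian.
E–W at 64.83°: 1e-05° × 112000 × cos 64.83° = 1e-05 × 112000 × 0.4253 ≈ 0.476342 m.
Combining orthogonally: (1.12² + 0.476342²)^½ ≈ 1.21709 m.
In feet: 1.21709 m ÷ 0.3048 ≈ 3.9931 ft.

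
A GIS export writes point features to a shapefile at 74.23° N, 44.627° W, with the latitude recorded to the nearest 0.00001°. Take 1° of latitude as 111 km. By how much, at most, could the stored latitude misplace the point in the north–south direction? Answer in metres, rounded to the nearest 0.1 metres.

Rounding to 5 decimal places leaves the latitude within ±5e-06° of the true value.
Along the meridian that is 5e-06° × 111000 m/° = 0.555 m.

0.6 metres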